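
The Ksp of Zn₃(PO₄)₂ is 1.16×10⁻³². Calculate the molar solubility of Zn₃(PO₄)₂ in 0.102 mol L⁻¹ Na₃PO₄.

Zn₃(PO₄)₂(s) ⇌ 3 Zn²⁺(aq) + 2 PO₄³⁻(aq)
With PO₄³⁻ already at 0.102 mol L⁻¹ and s small, take [PO₄³⁻] ≈ 0.102 mol L⁻¹ and [Zn²⁺] = 3s.
Ksp = [Zn²⁺]^3[PO₄³⁻]^2 = (3s)^3(0.102)^2
(3s)^3 = 1.16×10⁻³² / (0.102)^2 = 1.11×10⁻³⁰
s = 3.46×10⁻¹¹ mol L⁻¹

3.46×10⁻¹¹ M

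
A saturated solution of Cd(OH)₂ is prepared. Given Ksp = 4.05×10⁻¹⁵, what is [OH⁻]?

2.01×10⁻⁵ M

Cd(OH)₂(s) ⇌ Cd²⁺(aq) + 2 OH⁻(aq)
If s mol/L of Cd(OH)₂ dissolves, [Cd²⁺] = s and [OH⁻] = 2s.
Ksp = [Cd²⁺][OH⁻]^2 = s · (2s)^2 = 4s^3 = 4.05×10⁻¹⁵
s = 1.00×10⁻⁵ mol L⁻¹
[OH⁻] = 2s = 2.01×10⁻⁵ mol L⁻¹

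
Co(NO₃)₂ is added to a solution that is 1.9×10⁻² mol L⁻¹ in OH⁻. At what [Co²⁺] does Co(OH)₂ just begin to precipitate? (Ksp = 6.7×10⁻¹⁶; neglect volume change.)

A salt starts to precipitate once the ion product Q reaches its Ksp.
Co(OH)₂(s) ⇌ Co²⁺(aq) + 2 OH⁻(aq)
Ksp = [Co²⁺][OH⁻]^2 = [Co²⁺](1.9×10⁻²)^2
[Co²⁺] = 6.7×10⁻¹⁶ / (1.9×10⁻²)^2 = 1.9×10⁻¹²
[Co²⁺] = 1.9×10⁻¹² mol L⁻¹

1.9×10⁻¹² M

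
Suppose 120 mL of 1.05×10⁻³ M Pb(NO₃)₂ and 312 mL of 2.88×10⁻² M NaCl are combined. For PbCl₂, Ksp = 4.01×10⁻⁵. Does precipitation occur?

No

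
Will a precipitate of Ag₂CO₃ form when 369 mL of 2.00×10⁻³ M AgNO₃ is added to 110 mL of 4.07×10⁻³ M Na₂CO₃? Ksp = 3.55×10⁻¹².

After mixing, V = 369 mL + 110 mL = 479 mL.
[Ag⁺] = (2.00×10⁻³)(369)/479 = 1.54×10⁻³ M
[CO₃²⁻] = (4.07×10⁻³)(110)/479 = 9.35×10⁻⁴ M
Q = [Ag⁺]^2[CO₃²⁻] = 2.22×10⁻⁹
Q = 2.22×10⁻⁹ > Ksp = 3.55×10⁻¹², so the solution is supersaturated and Ag₂CO₃ precipitates.

Yes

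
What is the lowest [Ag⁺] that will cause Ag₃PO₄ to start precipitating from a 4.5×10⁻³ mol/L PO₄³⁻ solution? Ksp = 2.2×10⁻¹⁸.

7.9×10⁻⁶ M

A salt starts to precipitate once the ion product Q reaches its Ksp.
Ag₃PO₄(s) ⇌ 3 Ag⁺(aq) + PO₄³⁻(aq)
Ksp = [Ag⁺]^3[PO₄³⁻] = [Ag⁺]^3(4.5×10⁻³)
[Ag⁺]^3 = 2.2×10⁻¹⁸ / (4.5×10⁻³) = 4.9×10⁻¹⁶
[Ag⁺] = 7.9×10⁻⁶ mol/L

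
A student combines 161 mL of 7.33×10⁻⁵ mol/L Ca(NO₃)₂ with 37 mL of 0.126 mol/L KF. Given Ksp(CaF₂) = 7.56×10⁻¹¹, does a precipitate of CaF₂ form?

Yes

The combined volume is 198 mL.
[Ca²⁺] = (7.33×10⁻⁵)(161)/198 = 5.96×10⁻⁵ mol/L
[F⁻] = (0.126)(37)/198 = 2.35×10⁻² mol/L
Q = [Ca²⁺][F⁻]^2 = 3.30×10⁻⁸
Since Q (3.30×10⁻⁸) exceeds Ksp (7.56×10⁻¹¹), CaF₂ will precipitate.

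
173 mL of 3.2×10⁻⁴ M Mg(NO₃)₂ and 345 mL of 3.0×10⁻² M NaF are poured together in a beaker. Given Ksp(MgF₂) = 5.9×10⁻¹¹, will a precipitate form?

Yes

After mixing, V = 173 mL + 345 mL = 518 mL.
[Mg²⁺] = (3.2×10⁻⁴)(173)/518 = 1.1×10⁻⁴ M
[F⁻] = (3.0×10⁻²)(345)/518 = 2.0×10⁻² M
Q = [Mg²⁺][F⁻]^2 = 4.3×10⁻⁸
Since Q (4.3×10⁻⁸) exceeds Ksp (5.9×10⁻¹¹), MgF₂ will precipitate.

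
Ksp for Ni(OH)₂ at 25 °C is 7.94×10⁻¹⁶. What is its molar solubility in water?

Ni(OH)₂(s) ⇌ Ni²⁺(aq) + 2 OH⁻(aq)
Let s be the molar solubility. Then [Ni²⁺] = s and [OH⁻] = 2s.
Ksp = [Ni²⁺][OH⁻]^2 = s · (2s)^2 = 4s^3
4s^3 = 7.94×10⁻¹⁶  ⇒  s^3 = 1.99×10⁻¹⁶
Taking the 3rd root, s = 5.83×10⁻⁶ mol L⁻¹.

5.83×10⁻⁶ M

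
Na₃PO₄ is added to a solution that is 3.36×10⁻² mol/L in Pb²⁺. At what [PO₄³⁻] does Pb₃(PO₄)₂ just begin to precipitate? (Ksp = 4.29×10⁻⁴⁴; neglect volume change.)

3.36×10⁻²⁰ M

A salt starts to precipitate once the ion product Q reaches its Ksp.
Pb₃(PO₄)₂(s) ⇌ 3 Pb²⁺(aq) + 2 PO₄³⁻(aq)
Ksp = [Pb²⁺]^3[PO₄³⁻]^2 = [PO₄³⁻]^2(3.36×10⁻²)^3
[PO₄³⁻]^2 = 4.29×10⁻⁴⁴ / (3.36×10⁻²)^3 = 1.13×10⁻³⁹
[PO₄³⁻] = 3.36×10⁻²⁰ mol/L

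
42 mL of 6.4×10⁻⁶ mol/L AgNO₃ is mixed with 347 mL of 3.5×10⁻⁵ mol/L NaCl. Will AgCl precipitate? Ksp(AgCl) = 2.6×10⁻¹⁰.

No

After mixing, V = 42 mL + 347 mL = 389 mL.
[Ag⁺] = (6.4×10⁻⁶)(42)/389 = 6.9×10⁻⁷ mol/L
[Cl⁻] = (3.5×10⁻⁵)(347)/389 = 3.1×10⁻⁵ mol/L
Q = [Ag⁺][Cl⁻] = 2.2×10⁻¹¹
Since Q (2.2×10⁻¹¹) is less than Ksp (2.6×10⁻¹⁰), no AgCl precipitates.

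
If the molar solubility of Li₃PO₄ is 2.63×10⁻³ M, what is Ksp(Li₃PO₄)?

Ksp = 1.29×10⁻⁹

Li₃PO₄(s) ⇌ 3 Li⁺(aq) + PO₄³⁻(aq)
Call the molar solubility s, so that [Li⁺] = 3s and [PO₄³⁻] = s.
Ksp = [Li⁺]^3[PO₄³⁻] = (3s)^3 · s = 27s^4
Ksp = 27 × (2.63×10⁻³)^4 = 1.29×10⁻⁹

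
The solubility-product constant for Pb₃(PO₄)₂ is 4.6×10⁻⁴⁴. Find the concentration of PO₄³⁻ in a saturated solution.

1.7×10⁻⁹ M

Pb₃(PO₄)₂(s) ⇌ 3 Pb²⁺(aq) + 2 PO₄³⁻(aq)
With molar solubility s: [Pb²⁺] = 3s, [PO₄³⁻] = 2s.
Ksp = [Pb²⁺]^3[PO₄³⁻]^2 = (3s)^3 · (2s)^2 = 108s^5 = 4.6×10⁻⁴⁴
s = 8.4×10⁻¹⁰ M
[PO₄³⁻] = 2s = 1.7×10⁻⁹ M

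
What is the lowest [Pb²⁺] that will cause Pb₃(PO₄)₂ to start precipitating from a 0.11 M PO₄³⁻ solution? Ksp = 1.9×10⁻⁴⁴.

Precipitation begins when Q = Ksp.
Pb₃(PO₄)₂(s) ⇌ 3 Pb²⁺(aq) + 2 PO₄³⁻(aq)
Ksp = [Pb²⁺]^3[PO₄³⁻]^2 = [Pb²⁺]^3(0.11)^2
[Pb²⁺]^3 = 1.9×10⁻⁴⁴ / (0.11)^2 = 1.6×10⁻⁴²
[Pb²⁺] = 1.2×10⁻¹⁴ M

1.2×10⁻¹⁴ M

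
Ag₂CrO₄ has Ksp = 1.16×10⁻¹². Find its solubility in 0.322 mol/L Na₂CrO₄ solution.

9.49×10⁻⁷ M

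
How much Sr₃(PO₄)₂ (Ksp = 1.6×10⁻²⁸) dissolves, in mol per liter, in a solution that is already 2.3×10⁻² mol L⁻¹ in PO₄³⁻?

2.2×10⁻⁹ M

Sr₃(PO₄)₂(s) ⇌ 3 Sr²⁺(aq) + 2 PO₄³⁻(aq)
Let s be the solubility of Sr₃(PO₄)₂ here. The common ion gives [PO₄³⁻] ≈ 2.3×10⁻² mol L⁻¹, and [Sr²⁺] = 3s.
Ksp = [Sr²⁺]^3[PO₄³⁻]^2 = (3s)^3(2.3×10⁻²)^2
(3s)^3 = 1.6×10⁻²⁸ / (2.3×10⁻²)^2 = 3.0×10⁻²⁵
s = 2.2×10⁻⁹ mol L⁻¹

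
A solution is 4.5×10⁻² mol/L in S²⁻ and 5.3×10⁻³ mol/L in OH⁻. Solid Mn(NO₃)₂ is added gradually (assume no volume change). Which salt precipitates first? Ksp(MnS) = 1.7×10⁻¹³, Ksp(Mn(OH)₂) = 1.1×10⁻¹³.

A salt starts to precipitate once the ion product Q reaches its Ksp.
For MnS: [Mn²⁺] = (Ksp/[S²⁻]) = 3.8×10⁻¹² mol/L
For Mn(OH)₂: [Mn²⁺] = (Ksp/[OH⁻]^2) = 3.9×10⁻⁹ mol/L
The smaller threshold [Mn²⁺] is reached first, so MnS precipitates first.

MnS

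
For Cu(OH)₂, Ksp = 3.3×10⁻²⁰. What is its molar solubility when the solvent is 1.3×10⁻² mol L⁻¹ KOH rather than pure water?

Cu(OH)₂(s) ⇌ Cu²⁺(aq) + 2 OH⁻(aq)
With OH⁻ already at 1.3×10⁻² mol L⁻¹ and s small, take [OH⁻] ≈ 1.3×10⁻² mol L⁻¹ and [Cu²⁺] = s.
Ksp = [Cu²⁺][OH⁻]^2 = s(1.3×10⁻²)^2
s = 3.3×10⁻²⁰ / (1.3×10⁻²)^2 = 2.0×10⁻¹⁶
s = 2.0×10⁻¹⁶ mol L⁻¹

2.0×10⁻¹⁶ M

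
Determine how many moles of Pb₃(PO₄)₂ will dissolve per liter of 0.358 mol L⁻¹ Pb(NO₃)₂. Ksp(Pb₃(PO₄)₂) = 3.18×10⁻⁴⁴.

4.16×10⁻²² M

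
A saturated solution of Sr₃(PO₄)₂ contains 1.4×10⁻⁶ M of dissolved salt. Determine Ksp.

Ksp = 5.8×10⁻²⁸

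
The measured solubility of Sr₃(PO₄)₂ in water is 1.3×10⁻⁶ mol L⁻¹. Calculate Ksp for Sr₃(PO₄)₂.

Ksp = 4.0×10⁻²⁸

Sr₃(PO₄)₂(s) ⇌ 3 Sr²⁺(aq) + 2 PO₄³⁻(aq)
For each mole of Sr₃(PO₄)₂ that dissolves per liter, [Sr²⁺] = 3s and [PO₄³⁻] = 2s; let s denote this solubility.
Ksp = [Sr²⁺]^3[PO₄³⁻]^2 = (3s)^3 · (2s)^2 = 108s^5
Ksp = 108 × (1.3×10⁻⁶)^5 = 4.0×10⁻²⁸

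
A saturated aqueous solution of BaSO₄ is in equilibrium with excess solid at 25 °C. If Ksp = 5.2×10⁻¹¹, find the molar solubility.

BaSO₄(s) ⇌ Ba²⁺(aq) + SO₄²⁻(aq)
Let s be the molar solubility. Then [Ba²⁺] = s and [SO₄²⁻] = s.
Ksp = [Ba²⁺][SO₄²⁻] = s · s = s^2
s^2 = 5.2×10⁻¹¹
s = (5.2×10⁻¹¹)^(1/2) = 7.2×10⁻⁶ mol/L

7.2×10⁻⁶ M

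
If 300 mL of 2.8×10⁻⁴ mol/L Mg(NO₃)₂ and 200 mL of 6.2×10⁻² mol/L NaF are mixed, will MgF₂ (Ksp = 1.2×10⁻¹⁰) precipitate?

Yes

After mixing, V = 300 mL + 200 mL = 500 mL.
[Mg²⁺] = (2.8×10⁻⁴)(300)/500 = 1.7×10⁻⁴ mol/L
[F⁻] = (6.2×10⁻²)(200)/500 = 2.5×10⁻² mol/L
Q = [Mg²⁺][F⁻]^2 = 1.0×10⁻⁷
Q = 1.0×10⁻⁷ > Ksp = 1.2×10⁻¹⁰, so the solution is supersaturated and MgF₂ precipitates.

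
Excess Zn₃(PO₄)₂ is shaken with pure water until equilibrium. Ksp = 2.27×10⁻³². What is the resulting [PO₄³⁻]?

3.68×10⁻⁷ M

Zn₃(PO₄)₂(s) ⇌ 3 Zn²⁺(aq) + 2 PO₄³⁻(aq)
Let s be the molar solubility. Then [Zn²⁺] = 3s and [PO₄³⁻] = 2s.
Ksp = [Zn²⁺]^3[PO₄³⁻]^2 = (3s)^3 · (2s)^2 = 108s^5 = 2.27×10⁻³²
s = 1.84×10⁻⁷ M
[PO₄³⁻] = 2s = 3.68×10⁻⁷ M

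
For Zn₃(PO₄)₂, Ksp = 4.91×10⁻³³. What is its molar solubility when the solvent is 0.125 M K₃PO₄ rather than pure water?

2.27×10⁻¹¹ M

Zn₃(PO₄)₂(s) ⇌ 3 Zn²⁺(aq) + 2 PO₄³⁻(aq)
With PO₄³⁻ already at 0.125 M and s small, take [PO₄³⁻] ≈ 0.125 M and [Zn²⁺] = 3s.
Ksp = [Zn²⁺]^3[PO₄³⁻]^2 = (3s)^3(0.125)^2
(3s)^3 = 4.91×10⁻³³ / (0.125)^2 = 3.14×10⁻³¹
s = 2.27×10⁻¹¹ M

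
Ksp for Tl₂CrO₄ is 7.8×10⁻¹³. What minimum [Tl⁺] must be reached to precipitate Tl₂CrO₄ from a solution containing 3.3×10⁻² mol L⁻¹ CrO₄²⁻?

4.9×10⁻⁶ M

Each salt precipitates once Q = Ksp for that salt.
Tl₂CrO₄(s) ⇌ 2 Tl⁺(aq) + CrO₄²⁻(aq)
Ksp = [Tl⁺]^2[CrO₄²⁻] = [Tl⁺]^2(3.3×10⁻²)
[Tl⁺]^2 = 7.8×10⁻¹³ / (3.3×10⁻²) = 2.4×10⁻¹¹
[Tl⁺] = 4.9×10⁻⁶ mol L⁻¹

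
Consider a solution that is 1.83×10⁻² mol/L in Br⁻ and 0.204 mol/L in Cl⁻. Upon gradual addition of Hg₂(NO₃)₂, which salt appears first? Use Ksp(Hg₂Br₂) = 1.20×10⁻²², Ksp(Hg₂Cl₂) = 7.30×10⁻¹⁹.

Precipitation of each salt begins when its ion product equals Ksp.
For Hg₂Br₂: [Hg₂²⁺] = (Ksp/[Br⁻]^2) = 3.58×10⁻¹⁹ mol/L
For Hg₂Cl₂: [Hg₂²⁺] = (Ksp/[Cl⁻]^2) = 1.75×10⁻¹⁷ mol/L
The smaller threshold [Hg₂²⁺] is reached first, so Hg₂Br₂ precipitates first.

Hg₂Br₂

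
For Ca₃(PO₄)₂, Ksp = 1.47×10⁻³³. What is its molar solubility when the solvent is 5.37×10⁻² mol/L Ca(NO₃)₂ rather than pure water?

Ca₃(PO₄)₂(s) ⇌ 3 Ca²⁺(aq) + 2 PO₄³⁻(aq)
With Ca²⁺ already at 5.37×10⁻² mol/L and s small, take [Ca²⁺] ≈ 5.37×10⁻² mol/L and [PO₄³⁻] = 2s.
Ksp = [Ca²⁺]^3[PO₄³⁻]^2 = (5.37×10⁻²)^3(2s)^2
(2s)^2 = 1.47×10⁻³³ / (5.37×10⁻²)^3 = 9.49×10⁻³⁰
s = 1.54×10⁻¹⁵ mol/L

1.54×10⁻¹⁵ M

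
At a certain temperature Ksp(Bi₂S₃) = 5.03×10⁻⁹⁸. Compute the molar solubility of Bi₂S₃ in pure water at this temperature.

Bi₂S₃(s) ⇌ 2 Bi³⁺(aq) + 3 S²⁻(aq)
Let s be the molar solubility. Then [Bi³⁺] = 2s and [S²⁻] = 3s.
Ksp = [Bi³⁺]^2[S²⁻]^3 = (2s)^2 · (3s)^3 = 108s^5
108s^5 = 5.03×10⁻⁹⁸  ⇒  s^5 = 4.66×10⁻¹⁰⁰
Taking the 5th root, s = 1.36×10⁻²⁰ mol L⁻¹.

1.36×10⁻²⁰ M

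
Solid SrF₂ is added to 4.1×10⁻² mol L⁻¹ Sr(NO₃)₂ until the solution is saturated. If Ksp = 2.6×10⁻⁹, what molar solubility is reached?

SrF₂(s) ⇌ Sr²⁺(aq) + 2 F⁻(aq)
Let s be the solubility of SrF₂ here. The common ion gives [Sr²⁺] ≈ 4.1×10⁻² mol L⁻¹, and [F⁻] = 2s.
Ksp = [Sr²⁺][F⁻]^2 = (4.1×10⁻²)(2s)^2
(2s)^2 = 2.6×10⁻⁹ / (4.1×10⁻²) = 6.3×10⁻⁸
s = 1.3×10⁻⁴ mol L⁻¹

1.3×10⁻⁴ M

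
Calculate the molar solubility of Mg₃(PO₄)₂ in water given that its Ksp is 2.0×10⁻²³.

Mg₃(PO₄)₂(s) ⇌ 3 Mg²⁺(aq) + 2 PO₄³⁻(aq)
If s mol/L of Mg₃(PO₄)₂ dissolves, [Mg²⁺] = 3s and [PO₄³⁻] = 2s.
Ksp = [Mg²⁺]^3[PO₄³⁻]^2 = (3s)^3 · (2s)^2 = 108s^5
108s^5 = 2.0×10⁻²³  ⇒  s^5 = 1.9×10⁻²⁵
Taking the 5th root, s = 1.1×10⁻⁵ mol L⁻¹.

1.1×10⁻⁵ M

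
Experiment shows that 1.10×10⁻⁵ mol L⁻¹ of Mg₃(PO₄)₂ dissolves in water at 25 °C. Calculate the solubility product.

Ksp = 1.74×10⁻²³

Mg₃(PO₄)₂(s) ⇌ 3 Mg²⁺(aq) + 2 PO₄³⁻(aq)
Let s be the molar solubility. Then [Mg²⁺] = 3s and [PO₄³⁻] = 2s.
Ksp = [Mg²⁺]^3[PO₄³⁻]^2 = (3s)^3 · (2s)^2 = 108s^5
Ksp = 108 × (1.10×10⁻⁵)^5 = 1.74×10⁻²³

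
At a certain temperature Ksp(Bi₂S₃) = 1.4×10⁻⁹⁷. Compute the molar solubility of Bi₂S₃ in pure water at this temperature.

Bi₂S₃(s) ⇌ 2 Bi³⁺(aq) + 3 S²⁻(aq)
With molar solubility s: [Bi³⁺] = 2s, [S²⁻] = 3s.
Ksp = [Bi³⁺]^2[S²⁻]^3 = (2s)^2 · (3s)^3 = 108s^5
108s^5 = 1.4×10⁻⁹⁷  ⇒  s^5 = 1.3×10⁻⁹⁹
Taking the 5th root, s = 1.7×10⁻²⁰ M.

1.7×10⁻²⁰ M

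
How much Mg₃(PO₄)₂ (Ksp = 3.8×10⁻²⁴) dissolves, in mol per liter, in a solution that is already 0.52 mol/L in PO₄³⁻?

8.0×10⁻⁹ M

Mg₃(PO₄)₂(s) ⇌ 3 Mg²⁺(aq) + 2 PO₄³⁻(aq)
PO₄³⁻ is already present at 0.52 mol/L. If s mol/L of Mg₃(PO₄)₂ dissolves, [Mg²⁺] = 3s while [PO₄³⁻] ≈ 0.52 mol/L.
Ksp = [Mg²⁺]^3[PO₄³⁻]^2 = (3s)^3(0.52)^2
(3s)^3 = 3.8×10⁻²⁴ / (0.52)^2 = 1.4×10⁻²³
s = 8.0×10⁻⁹ mol/L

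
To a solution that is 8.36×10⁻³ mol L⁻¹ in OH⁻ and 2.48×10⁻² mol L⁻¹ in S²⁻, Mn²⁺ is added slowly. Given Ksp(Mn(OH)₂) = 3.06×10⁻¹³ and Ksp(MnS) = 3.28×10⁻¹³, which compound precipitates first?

MnS

Precipitation of each salt begins when its ion product equals Ksp.
For Mn(OH)₂: [Mn²⁺] = (Ksp/[OH⁻]^2) = 4.38×10⁻⁹ mol L⁻¹
For MnS: [Mn²⁺] = (Ksp/[S²⁻]) = 1.32×10⁻¹¹ mol L⁻¹
Since MnS needs less Mn²⁺ to reach saturation, it precipitates first.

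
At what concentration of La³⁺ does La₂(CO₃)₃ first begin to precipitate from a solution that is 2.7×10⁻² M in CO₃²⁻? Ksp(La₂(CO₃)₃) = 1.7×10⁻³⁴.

2.9×10⁻¹⁵ M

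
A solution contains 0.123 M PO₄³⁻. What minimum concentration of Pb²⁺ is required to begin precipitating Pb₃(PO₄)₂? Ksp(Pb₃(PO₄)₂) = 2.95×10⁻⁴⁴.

1.25×10⁻¹⁴ M

Precipitation of each salt begins when its ion product equals Ksp.
Pb₃(PO₄)₂(s) ⇌ 3 Pb²⁺(aq) + 2 PO₄³⁻(aq)
Ksp = [Pb²⁺]^3[PO₄³⁻]^2 = [Pb²⁺]^3(0.123)^2
[Pb²⁺]^3 = 2.95×10⁻⁴⁴ / (0.123)^2 = 1.95×10⁻⁴²
[Pb²⁺] = 1.25×10⁻¹⁴ M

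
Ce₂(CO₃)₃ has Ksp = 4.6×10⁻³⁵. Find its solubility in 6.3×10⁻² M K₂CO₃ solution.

Ce₂(CO₃)₃(s) ⇌ 2 Ce³⁺(aq) + 3 CO₃²⁻(aq)
Let s be the solubility of Ce₂(CO₃)₃ here. The common ion gives [CO₃²⁻] ≈ 6.3×10⁻² M, and [Ce³⁺] = 2s.
Ksp = [Ce³⁺]^2[CO₃²⁻]^3 = (2s)^2(6.3×10⁻²)^3
(2s)^2 = 4.6×10⁻³⁵ / (6.3×10⁻²)^3 = 1.8×10⁻³¹
s = 2.1×10⁻¹⁶ M

2.1×10⁻¹⁶ M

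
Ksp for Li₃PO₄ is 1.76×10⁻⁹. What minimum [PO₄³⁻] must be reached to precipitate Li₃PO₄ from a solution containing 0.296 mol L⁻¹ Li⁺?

The threshold for precipitation is Q = Ksp.
Li₃PO₄(s) ⇌ 3 Li⁺(aq) + PO₄³⁻(aq)
Ksp = [Li⁺]^3[PO₄³⁻] = [PO₄³⁻](0.296)^3
[PO₄³⁻] = 1.76×10⁻⁹ / (0.296)^3 = 6.79×10⁻⁸
[PO₄³⁻] = 6.79×10⁻⁸ mol L⁻¹

6.79×10⁻⁸ M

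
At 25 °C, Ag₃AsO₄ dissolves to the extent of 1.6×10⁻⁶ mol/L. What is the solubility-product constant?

Ag₃AsO₄(s) ⇌ 3 Ag⁺(aq) + AsO₄³⁻(aq)
If s mol/L of Ag₃AsO₄ dissolves, [Ag⁺] = 3s and [AsO₄³⁻] = s.
Ksp = [Ag⁺]^3[AsO₄³⁻] = (3s)^3 · s = 27s^4
Ksp = 27 × (1.6×10⁻⁶)^4 = 1.8×10⁻²²

Ksp = 1.8×10⁻²²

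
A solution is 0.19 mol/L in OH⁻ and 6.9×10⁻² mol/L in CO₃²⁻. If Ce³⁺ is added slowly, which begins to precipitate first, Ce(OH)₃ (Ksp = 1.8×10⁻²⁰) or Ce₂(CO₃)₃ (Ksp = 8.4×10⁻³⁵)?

Ce(OH)₃

Precipitation of each salt begins when its ion product equals Ksp.
For Ce(OH)₃: [Ce³⁺] = (Ksp/[OH⁻]^3) = 2.6×10⁻¹⁸ mol/L
For Ce₂(CO₃)₃: [Ce³⁺] = (Ksp/[CO₃²⁻]^3)^(1/2) = 5.1×10⁻¹⁶ mol/L
Since Ce(OH)₃ needs less Ce³⁺ to reach saturation, it precipitates first.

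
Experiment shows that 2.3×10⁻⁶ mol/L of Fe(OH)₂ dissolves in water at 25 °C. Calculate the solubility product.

Ksp = 4.9×10⁻¹⁷

Fe(OH)₂(s) ⇌ Fe²⁺(aq) + 2 OH⁻(aq)
For each mole of Fe(OH)₂ that dissolves per liter, [Fe²⁺] = s and [OH⁻] = 2s; let s denote this solubility.
Ksp = [Fe²⁺][OH⁻]^2 = s · (2s)^2 = 4s^3
Ksp = 4 × (2.3×10⁻⁶)^3 = 4.9×10⁻¹⁷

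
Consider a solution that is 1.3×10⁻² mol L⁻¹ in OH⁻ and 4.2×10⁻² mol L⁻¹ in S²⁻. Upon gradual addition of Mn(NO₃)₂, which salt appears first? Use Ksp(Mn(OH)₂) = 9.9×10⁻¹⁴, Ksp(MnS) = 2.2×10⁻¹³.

MnS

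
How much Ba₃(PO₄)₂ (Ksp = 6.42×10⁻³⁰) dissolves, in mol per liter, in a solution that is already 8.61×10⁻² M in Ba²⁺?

5.01×10⁻¹⁴ M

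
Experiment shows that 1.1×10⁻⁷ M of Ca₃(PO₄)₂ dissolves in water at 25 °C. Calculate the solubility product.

Ksp = 1.7×10⁻³³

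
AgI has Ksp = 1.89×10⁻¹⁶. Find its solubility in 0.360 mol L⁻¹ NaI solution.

AgI(s) ⇌ Ag⁺(aq) + I⁻(aq)
With I⁻ already at 0.360 mol L⁻¹ and s small, take [I⁻] ≈ 0.360 mol L⁻¹ and [Ag⁺] = s.
Ksp = [Ag⁺][I⁻] = s(0.360)
s = 1.89×10⁻¹⁶ / (0.360) = 5.25×10⁻¹⁶
s = 5.25×10⁻¹⁶ mol L⁻¹

5.25×10⁻¹⁶ M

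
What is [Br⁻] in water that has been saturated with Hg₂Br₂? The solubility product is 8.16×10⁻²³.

5.46×10⁻⁸ M

Hg₂Br₂(s) ⇌ Hg₂²⁺(aq) + 2 Br⁻(aq)
Call the molar solubility s, so that [Hg₂²⁺] = s and [Br⁻] = 2s.
Ksp = [Hg₂²⁺][Br⁻]^2 = s · (2s)^2 = 4s^3 = 8.16×10⁻²³
s = 2.73×10⁻⁸ M
[Br⁻] = 2s = 5.46×10⁻⁸ M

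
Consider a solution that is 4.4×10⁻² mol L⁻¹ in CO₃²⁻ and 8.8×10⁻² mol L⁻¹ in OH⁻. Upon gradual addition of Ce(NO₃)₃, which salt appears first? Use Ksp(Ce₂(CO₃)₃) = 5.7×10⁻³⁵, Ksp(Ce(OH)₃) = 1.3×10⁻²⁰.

The threshold for precipitation is Q = Ksp.
For Ce₂(CO₃)₃: [Ce³⁺] = (Ksp/[CO₃²⁻]^3)^(1/2) = 8.2×10⁻¹⁶ mol L⁻¹
For Ce(OH)₃: [Ce³⁺] = (Ksp/[OH⁻]^3) = 1.9×10⁻¹⁷ mol L⁻¹
The smaller threshold [Ce³⁺] is reached first, so Ce(OH)₃ precipitates first.

Ce(OH)₃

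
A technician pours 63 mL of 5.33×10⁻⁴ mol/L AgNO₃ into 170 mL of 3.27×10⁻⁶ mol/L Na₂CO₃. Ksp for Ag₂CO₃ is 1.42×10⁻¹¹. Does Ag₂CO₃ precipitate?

After mixing, V = 63 mL + 170 mL = 233 mL.
[Ag⁺] = (5.33×10⁻⁴)(63)/233 = 1.44×10⁻⁴ mol/L
[CO₃²⁻] = (3.27×10⁻⁶)(170)/233 = 2.39×10⁻⁶ mol/L
Q = [Ag⁺]^2[CO₃²⁻] = 4.96×10⁻¹⁴
Q = 4.96×10⁻¹⁴ < Ksp = 1.42×10⁻¹¹, so the solution is unsaturated and no precipitate forms.

No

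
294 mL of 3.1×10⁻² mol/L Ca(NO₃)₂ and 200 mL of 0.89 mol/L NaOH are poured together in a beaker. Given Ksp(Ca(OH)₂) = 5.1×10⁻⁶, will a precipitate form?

Yes

Total volume after mixing = 294 + 200 = 494 mL.
[Ca²⁺] = (3.1×10⁻²)(294)/494 = 1.8×10⁻² mol/L
[OH⁻] = (0.89)(200)/494 = 0.36 mol/L
Q = [Ca²⁺][OH⁻]^2 = 2.4×10⁻³
Because Q > Ksp (2.4×10⁻³ vs 5.1×10⁻⁶), a precipitate of Ca(OH)₂ forms.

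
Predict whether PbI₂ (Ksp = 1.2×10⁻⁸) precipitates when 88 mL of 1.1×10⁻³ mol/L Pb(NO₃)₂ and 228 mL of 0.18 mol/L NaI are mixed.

Yes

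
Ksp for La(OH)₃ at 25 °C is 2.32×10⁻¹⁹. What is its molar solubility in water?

9.63×10⁻⁶ M

La(OH)₃(s) ⇌ La³⁺(aq) + 3 OH⁻(aq)
For each mole of La(OH)₃ that dissolves per liter, [La³⁺] = s and [OH⁻] = 3s; let s denote this solubility.
Ksp = [La³⁺][OH⁻]^3 = s · (3s)^3 = 27s^4
27s^4 = 2.32×10⁻¹⁹  ⇒  s^4 = 8.59×10⁻²¹
s = (8.59×10⁻²¹)^(1/4) = 9.63×10⁻⁶ M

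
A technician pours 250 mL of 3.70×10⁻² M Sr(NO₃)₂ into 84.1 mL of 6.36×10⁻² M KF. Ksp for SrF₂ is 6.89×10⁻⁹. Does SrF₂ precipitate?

After mixing, V = 250 mL + 84.1 mL = 334.1 mL.
[Sr²⁺] = (3.70×10⁻²)(250)/334.1 = 2.77×10⁻² M
[F⁻] = (6.36×10⁻²)(84.1)/334.1 = 1.60×10⁻² M
Q = [Sr²⁺][F⁻]^2 = 7.10×10⁻⁶
Because Q > Ksp (7.10×10⁻⁶ vs 6.89×10⁻⁹), a precipitate of SrF₂ forms.

Yes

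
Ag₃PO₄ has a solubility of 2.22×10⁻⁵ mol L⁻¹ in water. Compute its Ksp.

Ksp = 6.56×10⁻¹⁸

Ag₃PO₄(s) ⇌ 3 Ag⁺(aq) + PO₄³⁻(aq)
Call the molar solubility s, so that [Ag⁺] = 3s and [PO₄³⁻] = s.
Ksp = [Ag⁺]^3[PO₄³⁻] = (3s)^3 · s = 27s^4
Ksp = 27 × (2.22×10⁻⁵)^4 = 6.56×10⁻¹⁸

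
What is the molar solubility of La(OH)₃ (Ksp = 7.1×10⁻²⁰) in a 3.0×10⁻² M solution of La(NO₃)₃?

4.4×10⁻⁷ M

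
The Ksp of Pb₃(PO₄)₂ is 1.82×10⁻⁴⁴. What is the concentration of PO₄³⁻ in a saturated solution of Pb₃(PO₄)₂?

Pb₃(PO₄)₂(s) ⇌ 3 Pb²⁺(aq) + 2 PO₄³⁻(aq)
Let s be the molar solubility. Then [Pb²⁺] = 3s and [PO₄³⁻] = 2s.
Ksp = [Pb²⁺]^3[PO₄³⁻]^2 = (3s)^3 · (2s)^2 = 108s^5 = 1.82×10⁻⁴⁴
s = 7.00×10⁻¹⁰ M
[PO₄³⁻] = 2s = 1.40×10⁻⁹ M

1.40×10⁻⁹ M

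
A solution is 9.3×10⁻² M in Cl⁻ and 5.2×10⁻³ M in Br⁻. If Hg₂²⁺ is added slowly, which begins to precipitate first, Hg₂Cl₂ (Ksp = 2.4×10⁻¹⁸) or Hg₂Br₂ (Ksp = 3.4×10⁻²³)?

Hg₂Br₂

A salt starts to precipitate once the ion product Q reaches its Ksp.
For Hg₂Cl₂: [Hg₂²⁺] = (Ksp/[Cl⁻]^2) = 2.8×10⁻¹⁶ M
For Hg₂Br₂: [Hg₂²⁺] = (Ksp/[Br⁻]^2) = 1.3×10⁻¹⁸ M
Since Hg₂Br₂ needs less Hg₂²⁺ to reach saturation, it precipitates first.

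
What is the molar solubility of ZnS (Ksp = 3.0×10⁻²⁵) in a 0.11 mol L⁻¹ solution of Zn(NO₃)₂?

ZnS(s) ⇌ Zn²⁺(aq) + S²⁻(aq)
Let s be the solubility of ZnS here. The common ion gives [Zn²⁺] ≈ 0.11 mol L⁻¹, and [S²⁻] = s.
Ksp = [Zn²⁺][S²⁻] = (0.11)s
s = 3.0×10⁻²⁵ / (0.11) = 2.7×10⁻²⁴
s = 2.7×10⁻²⁴ mol L⁻¹

2.7×10⁻²⁴ M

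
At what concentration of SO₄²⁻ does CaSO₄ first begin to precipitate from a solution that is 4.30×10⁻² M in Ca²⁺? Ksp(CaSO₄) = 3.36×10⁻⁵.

7.81×10⁻⁴ M

A salt starts to precipitate once the ion product Q reaches its Ksp.
CaSO₄(s) ⇌ Ca²⁺(aq) + SO₄²⁻(aq)
Ksp = [Ca²⁺][SO₄²⁻] = [SO₄²⁻](4.30×10⁻²)
[SO₄²⁻] = 3.36×10⁻⁵ / (4.30×10⁻²) = 7.81×10⁻⁴
[SO₄²⁻] = 7.81×10⁻⁴ M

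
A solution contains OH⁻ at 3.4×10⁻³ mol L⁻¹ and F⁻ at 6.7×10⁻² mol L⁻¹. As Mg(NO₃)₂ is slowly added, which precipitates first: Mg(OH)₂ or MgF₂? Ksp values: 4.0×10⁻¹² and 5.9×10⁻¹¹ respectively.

Each salt precipitates once Q = Ksp for that salt.
For Mg(OH)₂: [Mg²⁺] = (Ksp/[OH⁻]^2) = 3.5×10⁻⁷ mol L⁻¹
For MgF₂: [Mg²⁺] = (Ksp/[F⁻]^2) = 1.3×10⁻⁸ mol L⁻¹
The smaller threshold [Mg²⁺] is reached first, so MgF₂ precipitates first.

MgF₂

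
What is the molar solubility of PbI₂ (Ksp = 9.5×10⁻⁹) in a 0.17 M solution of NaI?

PbI₂(s) ⇌ Pb²⁺(aq) + 2 I⁻(aq)
I⁻ is already present at 0.17 M. If s mol/L of PbI₂ dissolves, [Pb²⁺] = s while [I⁻] ≈ 0.17 M.
Ksp = [Pb²⁺][I⁻]^2 = s(0.17)^2
s = 9.5×10⁻⁹ / (0.17)^2 = 3.3×10⁻⁷
s = 3.3×10⁻⁷ M

3.3×10⁻⁷ M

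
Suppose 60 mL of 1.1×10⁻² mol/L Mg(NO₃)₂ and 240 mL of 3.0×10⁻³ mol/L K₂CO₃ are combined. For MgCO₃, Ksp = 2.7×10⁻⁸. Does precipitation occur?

Total volume after mixing = 60 + 240 = 300 mL.
[Mg²⁺] = (1.1×10⁻²)(60)/300 = 2.2×10⁻³ mol/L
[CO₃²⁻] = (3.0×10⁻³)(240)/300 = 2.4×10⁻³ mol/L
Q = [Mg²⁺][CO₃²⁻] = 5.3×10⁻⁶
Because Q > Ksp (5.3×10⁻⁶ vs 2.7×10⁻⁸), a precipitate of MgCO₃ forms.

Yes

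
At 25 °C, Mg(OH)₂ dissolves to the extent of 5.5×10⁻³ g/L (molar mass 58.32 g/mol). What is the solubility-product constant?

Ksp = 3.4×10⁻¹²

Molar solubility s = (5.5×10⁻³ g/L) / (58.32 g/mol) = 9.431×10⁻⁵ mol/L
Mg(OH)₂(s) ⇌ Mg²⁺(aq) + 2 OH⁻(aq)
If s mol/L of Mg(OH)₂ dissolves, [Mg²⁺] = s and [OH⁻] = 2s.
Ksp = [Mg²⁺][OH⁻]^2 = s · (2s)^2 = 4s^3
Ksp = 4 × (9.431×10⁻⁵)^3 = 3.4×10⁻¹²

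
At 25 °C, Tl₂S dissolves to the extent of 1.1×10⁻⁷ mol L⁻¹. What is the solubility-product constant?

Tl₂S(s) ⇌ 2 Tl⁺(aq) + S²⁻(aq)
Let s be the molar solubility. Then [Tl⁺] = 2s and [S²⁻] = s.
Ksp = [Tl⁺]^2[S²⁻] = (2s)^2 · s = 4s^3
Ksp = 4 × (1.1×10⁻⁷)^3 = 5.3×10⁻²¹

Ksp = 5.3×10⁻²¹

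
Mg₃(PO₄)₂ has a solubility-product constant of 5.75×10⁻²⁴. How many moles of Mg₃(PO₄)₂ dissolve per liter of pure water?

Mg₃(PO₄)₂(s) ⇌ 3 Mg²⁺(aq) + 2 PO₄³⁻(aq)
If s mol/L of Mg₃(PO₄)₂ dissolves, [Mg²⁺] = 3s and [PO₄³⁻] = 2s.
Ksp = [Mg²⁺]^3[PO₄³⁻]^2 = (3s)^3 · (2s)^2 = 108s^5
108s^5 = 5.75×10⁻²⁴  ⇒  s^5 = 5.32×10⁻²⁶
Taking the 5th root, s = 8.82×10⁻⁶ mol/L.

8.82×10⁻⁶ M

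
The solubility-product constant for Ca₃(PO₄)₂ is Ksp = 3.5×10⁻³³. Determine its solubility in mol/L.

1.3×10⁻⁷ M

Ca₃(PO₄)₂(s) ⇌ 3 Ca²⁺(aq) + 2 PO₄³⁻(aq)
With molar solubility s: [Ca²⁺] = 3s, [PO₄³⁻] = 2s.
Ksp = [Ca²⁺]^3[PO₄³⁻]^2 = (3s)^3 · (2s)^2 = 108s^5
108s^5 = 3.5×10⁻³³  ⇒  s^5 = 3.2×10⁻³⁵
s = 1.3×10⁻⁷ M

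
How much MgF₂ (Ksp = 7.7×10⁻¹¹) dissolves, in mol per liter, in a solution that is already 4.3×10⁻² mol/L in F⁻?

MgF₂(s) ⇌ Mg²⁺(aq) + 2 F⁻(aq)
With F⁻ already at 4.3×10⁻² mol/L and s small, take [F⁻] ≈ 4.3×10⁻² mol/L and [Mg²⁺] = s.
Ksp = [Mg²⁺][F⁻]^2 = s(4.3×10⁻²)^2
s = 7.7×10⁻¹¹ / (4.3×10⁻²)^2 = 4.2×10⁻⁸
s = 4.2×10⁻⁸ mol/L

4.2×10⁻⁸ M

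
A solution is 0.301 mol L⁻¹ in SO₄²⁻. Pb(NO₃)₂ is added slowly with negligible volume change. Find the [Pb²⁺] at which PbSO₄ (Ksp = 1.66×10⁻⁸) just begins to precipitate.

5.51×10⁻⁸ M

Precipitation of each salt begins when its ion product equals Ksp.
PbSO₄(s) ⇌ Pb²⁺(aq) + SO₄²⁻(aq)
Ksp = [Pb²⁺][SO₄²⁻] = [Pb²⁺](0.301)
[Pb²⁺] = 1.66×10⁻⁸ / (0.301) = 5.51×10⁻⁸
[Pb²⁺] = 5.51×10⁻⁸ mol L⁻¹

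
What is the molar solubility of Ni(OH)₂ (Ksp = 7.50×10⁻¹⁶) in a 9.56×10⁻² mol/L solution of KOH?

Ni(OH)₂(s) ⇌ Ni²⁺(aq) + 2 OH⁻(aq)
With OH⁻ already at 9.56×10⁻² mol/L and s small, take [OH⁻] ≈ 9.56×10⁻² mol/L and [Ni²⁺] = s.
Ksp = [Ni²⁺][OH⁻]^2 = s(9.56×10⁻²)^2
s = 7.50×10⁻¹⁶ / (9.56×10⁻²)^2 = 8.21×10⁻¹⁴
s = 8.21×10⁻¹⁴ mol/L

8.21×10⁻¹⁴ M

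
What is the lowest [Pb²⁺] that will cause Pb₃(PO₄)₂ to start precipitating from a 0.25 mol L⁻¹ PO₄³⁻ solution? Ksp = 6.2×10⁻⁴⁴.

1.0×10⁻¹⁴ M

Precipitation of each salt begins when its ion product equals Ksp.
Pb₃(PO₄)₂(s) ⇌ 3 Pb²⁺(aq) + 2 PO₄³⁻(aq)
Ksp = [Pb²⁺]^3[PO₄³⁻]^2 = [Pb²⁺]^3(0.25)^2
[Pb²⁺]^3 = 6.2×10⁻⁴⁴ / (0.25)^2 = 9.9×10⁻⁴³
[Pb²⁺] = 1.0×10⁻¹⁴ mol L⁻¹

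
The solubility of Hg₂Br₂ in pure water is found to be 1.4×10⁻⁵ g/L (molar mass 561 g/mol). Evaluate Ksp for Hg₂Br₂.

s = (1.4×10⁻⁵ g L⁻¹)/(561 g mol⁻¹) = 2.496×10⁻⁸ M
Hg₂Br₂(s) ⇌ Hg₂²⁺(aq) + 2 Br⁻(aq)
Let s be the molar solubility. Then [Hg₂²⁺] = s and [Br⁻] = 2s.
Ksp = [Hg₂²⁺][Br⁻]^2 = s · (2s)^2 = 4s^3
Ksp = 4 × (2.496×10⁻⁸)^3 = 6.2×10⁻²³

Ksp = 6.2×10⁻²³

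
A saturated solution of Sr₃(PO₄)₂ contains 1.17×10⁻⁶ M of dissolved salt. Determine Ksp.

Ksp = 2.37×10⁻²⁸

Sr₃(PO₄)₂(s) ⇌ 3 Sr²⁺(aq) + 2 PO₄³⁻(aq)
Let s be the molar solubility. Then [Sr²⁺] = 3s and [PO₄³⁻] = 2s.
Ksp = [Sr²⁺]^3[PO₄³⁻]^2 = (3s)^3 · (2s)^2 = 108s^5
Ksp = 108 × (1.17×10⁻⁶)^5 = 2.37×10⁻²⁸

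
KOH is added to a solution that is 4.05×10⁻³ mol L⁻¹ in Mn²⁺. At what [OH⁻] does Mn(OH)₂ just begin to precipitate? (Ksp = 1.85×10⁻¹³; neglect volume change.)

Precipitation of each salt begins when its ion product equals Ksp.
Mn(OH)₂(s) ⇌ Mn²⁺(aq) + 2 OH⁻(aq)
Ksp = [Mn²⁺][OH⁻]^2 = [OH⁻]^2(4.05×10⁻³)
[OH⁻]^2 = 1.85×10⁻¹³ / (4.05×10⁻³) = 4.57×10⁻¹¹
[OH⁻] = 6.76×10⁻⁶ mol L⁻¹

6.76×10⁻⁶ M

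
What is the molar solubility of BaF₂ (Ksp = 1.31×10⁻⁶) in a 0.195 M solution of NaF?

BaF₂(s) ⇌ Ba²⁺(aq) + 2 F⁻(aq)
The solution already contains F⁻ at 0.195 M. Let s be the molar solubility of BaF₂.
[F⁻] ≈ 0.195 M (common ion dominates); [Ba²⁺] = s.
Ksp = [Ba²⁺][F⁻]^2 = s(0.195)^2
s = 1.31×10⁻⁶ / (0.195)^2 = 3.45×10⁻⁵
s = 3.45×10⁻⁵ M

3.45×10⁻⁵ M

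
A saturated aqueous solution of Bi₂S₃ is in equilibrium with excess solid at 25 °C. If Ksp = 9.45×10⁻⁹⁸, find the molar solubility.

Bi₂S₃(s) ⇌ 2 Bi³⁺(aq) + 3 S²⁻(aq)
For each mole of Bi₂S₃ that dissolves per liter, [Bi³⁺] = 2s and [S²⁻] = 3s; let s denote this solubility.
Ksp = [Bi³⁺]^2[S²⁻]^3 = (2s)^2 · (3s)^3 = 108s^5
108s^5 = 9.45×10⁻⁹⁸  ⇒  s^5 = 8.75×10⁻¹⁰⁰
s = 1.54×10⁻²⁰ mol L⁻¹

1.54×10⁻²⁰ M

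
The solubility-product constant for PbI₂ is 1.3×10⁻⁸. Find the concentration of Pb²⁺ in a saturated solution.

1.5×10⁻³ M

PbI₂(s) ⇌ Pb²⁺(aq) + 2 I⁻(aq)
Let s be the molar solubility. Then [Pb²⁺] = s and [I⁻] = 2s.
Ksp = [Pb²⁺][I⁻]^2 = s · (2s)^2 = 4s^3 = 1.3×10⁻⁸
s = 1.5×10⁻³ M
[Pb²⁺] = s = 1.5×10⁻³ M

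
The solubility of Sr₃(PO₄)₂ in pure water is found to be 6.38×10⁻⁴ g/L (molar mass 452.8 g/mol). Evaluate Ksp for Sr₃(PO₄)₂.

Convert to molarity: s = 6.38×10⁻⁴ / 452.8 = 1.4090×10⁻⁶ mol/L
Sr₃(PO₄)₂(s) ⇌ 3 Sr²⁺(aq) + 2 PO₄³⁻(aq)
For each mole of Sr₃(PO₄)₂ that dissolves per liter, [Sr²⁺] = 3s and [PO₄³⁻] = 2s; let s denote this solubility.
Ksp = [Sr²⁺]^3[PO₄³⁻]^2 = (3s)^3 · (2s)^2 = 108s^5
Ksp = 108 × (1.4090×10⁻⁶)^5 = 6.00×10⁻²⁸

Ksp = 6.00×10⁻²⁸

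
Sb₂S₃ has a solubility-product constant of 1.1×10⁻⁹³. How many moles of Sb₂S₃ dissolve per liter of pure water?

1.0×10⁻¹⁹ M

Sb₂S₃(s) ⇌ 2 Sb³⁺(aq) + 3 S²⁻(aq)
Call the molar solubility s, so that [Sb³⁺] = 2s and [S²⁻] = 3s.
Ksp = [Sb³⁺]^2[S²⁻]^3 = (2s)^2 · (3s)^3 = 108s^5
108s^5 = 1.1×10⁻⁹³  ⇒  s^5 = 1.0×10⁻⁹⁵
s = 1.0×10⁻¹⁹ M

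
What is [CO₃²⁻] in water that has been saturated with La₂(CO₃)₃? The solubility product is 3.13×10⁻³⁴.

2.34×10⁻⁷ M

La₂(CO₃)₃(s) ⇌ 2 La³⁺(aq) + 3 CO₃²⁻(aq)
Call the molar solubility s, so that [La³⁺] = 2s and [CO₃²⁻] = 3s.
Ksp = [La³⁺]^2[CO₃²⁻]^3 = (2s)^2 · (3s)^3 = 108s^5 = 3.13×10⁻³⁴
s = 7.81×10⁻⁸ M
[CO₃²⁻] = 3s = 2.34×10⁻⁷ M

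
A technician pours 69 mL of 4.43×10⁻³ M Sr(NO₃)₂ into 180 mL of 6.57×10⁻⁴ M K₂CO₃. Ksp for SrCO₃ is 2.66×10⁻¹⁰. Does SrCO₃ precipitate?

Yes

Total volume after mixing = 69 + 180 = 249 mL.
[Sr²⁺] = (4.43×10⁻³)(69)/249 = 1.23×10⁻³ M
[CO₃²⁻] = (6.57×10⁻⁴)(180)/249 = 4.75×10⁻⁴ M
Q = [Sr²⁺][CO₃²⁻] = 5.83×10⁻⁷
Q = 5.83×10⁻⁷ > Ksp = 2.66×10⁻¹⁰, so the solution is supersaturated and SrCO₃ precipitates.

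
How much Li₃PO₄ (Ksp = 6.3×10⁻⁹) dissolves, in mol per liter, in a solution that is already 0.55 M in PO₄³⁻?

Li₃PO₄(s) ⇌ 3 Li⁺(aq) + PO₄³⁻(aq)
The solution already contains PO₄³⁻ at 0.55 M. Let s be the molar solubility of Li₃PO₄.
[PO₄³⁻] ≈ 0.55 M (common ion dominates); [Li⁺] = 3s.
Ksp = [Li⁺]^3[PO₄³⁻] = (3s)^3(0.55)
(3s)^3 = 6.3×10⁻⁹ / (0.55) = 1.1×10⁻⁸
s = 7.5×10⁻⁴ M

7.5×10⁻⁴ M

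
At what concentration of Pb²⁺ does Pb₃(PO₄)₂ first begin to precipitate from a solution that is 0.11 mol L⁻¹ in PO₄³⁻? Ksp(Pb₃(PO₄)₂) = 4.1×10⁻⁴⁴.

1.5×10⁻¹⁴ M

Precipitation begins when Q = Ksp.
Pb₃(PO₄)₂(s) ⇌ 3 Pb²⁺(aq) + 2 PO₄³⁻(aq)
Ksp = [Pb²⁺]^3[PO₄³⁻]^2 = [Pb²⁺]^3(0.11)^2
[Pb²⁺]^3 = 4.1×10⁻⁴⁴ / (0.11)^2 = 3.4×10⁻⁴²
[Pb²⁺] = 1.5×10⁻¹⁴ mol L⁻¹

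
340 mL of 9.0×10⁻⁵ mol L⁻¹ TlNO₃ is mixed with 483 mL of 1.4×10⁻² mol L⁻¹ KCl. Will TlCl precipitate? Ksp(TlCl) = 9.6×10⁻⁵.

Total volume after mixing = 340 + 483 = 823 mL.
[Tl⁺] = (9.0×10⁻⁵)(340)/823 = 3.7×10⁻⁵ mol L⁻¹
[Cl⁻] = (1.4×10⁻²)(483)/823 = 8.2×10⁻³ mol L⁻¹
Q = [Tl⁺][Cl⁻] = 3.1×10⁻⁷
Q < Ksp (3.1×10⁻⁷ vs 9.6×10⁻⁵); the solution remains unsaturated and no precipitate forms.

No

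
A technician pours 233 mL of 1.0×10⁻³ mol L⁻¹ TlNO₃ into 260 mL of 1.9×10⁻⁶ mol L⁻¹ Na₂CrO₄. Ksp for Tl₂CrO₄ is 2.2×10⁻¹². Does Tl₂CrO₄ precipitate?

Total volume after mixing = 233 + 260 = 493 mL.
[Tl⁺] = (1.0×10⁻³)(233)/493 = 4.7×10⁻⁴ mol L⁻¹
[CrO₄²⁻] = (1.9×10⁻⁶)(260)/493 = 1.0×10⁻⁶ mol L⁻¹
Q = [Tl⁺]^2[CrO₄²⁻] = 2.2×10⁻¹³
Q = 2.2×10⁻¹³ < Ksp = 2.2×10⁻¹², so the solution is unsaturated and no precipitate forms.

No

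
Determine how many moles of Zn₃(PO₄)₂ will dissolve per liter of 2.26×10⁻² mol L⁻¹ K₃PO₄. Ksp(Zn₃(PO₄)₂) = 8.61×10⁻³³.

8.55×10⁻¹¹ M

Zn₃(PO₄)₂(s) ⇌ 3 Zn²⁺(aq) + 2 PO₄³⁻(aq)
With PO₄³⁻ already at 2.26×10⁻² mol L⁻¹ and s small, take [PO₄³⁻] ≈ 2.26×10⁻² mol L⁻¹ and [Zn²⁺] = 3s.
Ksp = [Zn²⁺]^3[PO₄³⁻]^2 = (3s)^3(2.26×10⁻²)^2
(3s)^3 = 8.61×10⁻³³ / (2.26×10⁻²)^2 = 1.69×10⁻²⁹
s = 8.55×10⁻¹¹ mol L⁻¹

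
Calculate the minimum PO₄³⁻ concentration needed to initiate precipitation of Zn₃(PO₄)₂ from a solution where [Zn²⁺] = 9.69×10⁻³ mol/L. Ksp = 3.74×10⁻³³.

The threshold for precipitation is Q = Ksp.
Zn₃(PO₄)₂(s) ⇌ 3 Zn²⁺(aq) + 2 PO₄³⁻(aq)
Ksp = [Zn²⁺]^3[PO₄³⁻]^2 = [PO₄³⁻]^2(9.69×10⁻³)^3
[PO₄³⁻]^2 = 3.74×10⁻³³ / (9.69×10⁻³)^3 = 4.11×10⁻²⁷
[PO₄³⁻] = 6.41×10⁻¹⁴ mol/L

6.41×10⁻¹⁴ M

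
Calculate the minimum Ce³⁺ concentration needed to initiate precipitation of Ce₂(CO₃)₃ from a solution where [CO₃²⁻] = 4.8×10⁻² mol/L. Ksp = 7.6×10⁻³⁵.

8.3×10⁻¹⁶ M

Each salt precipitates once Q = Ksp for that salt.
Ce₂(CO₃)₃(s) ⇌ 2 Ce³⁺(aq) + 3 CO₃²⁻(aq)
Ksp = [Ce³⁺]^2[CO₃²⁻]^3 = [Ce³⁺]^2(4.8×10⁻²)^3
[Ce³⁺]^2 = 7.6×10⁻³⁵ / (4.8×10⁻²)^3 = 6.9×10⁻³¹
[Ce³⁺] = 8.3×10⁻¹⁶ mol/L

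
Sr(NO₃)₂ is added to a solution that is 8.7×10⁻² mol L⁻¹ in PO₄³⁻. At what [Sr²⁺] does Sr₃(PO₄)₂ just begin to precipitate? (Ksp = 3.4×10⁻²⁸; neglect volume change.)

3.6×10⁻⁹ M

The threshold for precipitation is Q = Ksp.
Sr₃(PO₄)₂(s) ⇌ 3 Sr²⁺(aq) + 2 PO₄³⁻(aq)
Ksp = [Sr²⁺]^3[PO₄³⁻]^2 = [Sr²⁺]^3(8.7×10⁻²)^2
[Sr²⁺]^3 = 3.4×10⁻²⁸ / (8.7×10⁻²)^2 = 4.5×10⁻²⁶
[Sr²⁺] = 3.6×10⁻⁹ mol L⁻¹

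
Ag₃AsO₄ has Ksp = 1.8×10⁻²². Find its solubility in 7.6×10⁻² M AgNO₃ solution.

4.1×10⁻¹⁹ M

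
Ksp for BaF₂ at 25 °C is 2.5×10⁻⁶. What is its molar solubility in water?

8.5×10⁻³ M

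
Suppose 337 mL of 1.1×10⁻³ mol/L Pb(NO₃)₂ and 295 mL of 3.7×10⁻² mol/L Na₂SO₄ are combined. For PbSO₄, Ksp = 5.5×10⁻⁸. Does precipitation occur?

The combined volume is 632 mL.
[Pb²⁺] = (1.1×10⁻³)(337)/632 = 5.9×10⁻⁴ mol/L
[SO₄²⁻] = (3.7×10⁻²)(295)/632 = 1.7×10⁻² mol/L
Q = [Pb²⁺][SO₄²⁻] = 1.0×10⁻⁵
Since Q (1.0×10⁻⁵) exceeds Ksp (5.5×10⁻⁸), PbSO₄ will precipitate.

Yes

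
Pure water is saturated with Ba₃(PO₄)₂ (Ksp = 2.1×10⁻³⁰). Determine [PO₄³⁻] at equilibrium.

9.1×10⁻⁷ M

Ba₃(PO₄)₂(s) ⇌ 3 Ba²⁺(aq) + 2 PO₄³⁻(aq)
Call the molar solubility s, so that [Ba²⁺] = 3s and [PO₄³⁻] = 2s.
Ksp = [Ba²⁺]^3[PO₄³⁻]^2 = (3s)^3 · (2s)^2 = 108s^5 = 2.1×10⁻³⁰
s = 4.5×10⁻⁷ mol L⁻¹
[PO₄³⁻] = 2s = 9.1×10⁻⁷ mol L⁻¹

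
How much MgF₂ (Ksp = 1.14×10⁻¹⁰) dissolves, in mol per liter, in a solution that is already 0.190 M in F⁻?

MgF₂(s) ⇌ Mg²⁺(aq) + 2 F⁻(aq)
The solution already contains F⁻ at 0.190 M. Let s be the molar solubility of MgF₂.
[F⁻] ≈ 0.190 M (common ion dominates); [Mg²⁺] = s.
Ksp = [Mg²⁺][F⁻]^2 = s(0.190)^2
s = 1.14×10⁻¹⁰ / (0.190)^2 = 3.16×10⁻⁹
s = 3.16×10⁻⁹ M

3.16×10⁻⁹ M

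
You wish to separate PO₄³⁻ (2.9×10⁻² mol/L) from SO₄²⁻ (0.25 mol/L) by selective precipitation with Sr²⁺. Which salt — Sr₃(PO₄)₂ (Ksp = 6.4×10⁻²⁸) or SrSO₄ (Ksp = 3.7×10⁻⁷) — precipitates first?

Precipitation begins when Q = Ksp.
For Sr₃(PO₄)₂: [Sr²⁺] = (Ksp/[PO₄³⁻]^2)^(1/3) = 9.1×10⁻⁹ mol/L
For SrSO₄: [Sr²⁺] = (Ksp/[SO₄²⁻]) = 1.5×10⁻⁶ mol/L
Sr₃(PO₄)₂ requires the lower [Sr²⁺], so it precipitates first.

Sr₃(PO₄)₂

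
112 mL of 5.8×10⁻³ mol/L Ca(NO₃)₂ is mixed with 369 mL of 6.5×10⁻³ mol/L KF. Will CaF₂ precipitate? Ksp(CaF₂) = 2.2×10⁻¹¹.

Total volume after mixing = 112 + 369 = 481 mL.
[Ca²⁺] = (5.8×10⁻³)(112)/481 = 1.4×10⁻³ mol/L
[F⁻] = (6.5×10⁻³)(369)/481 = 5.0×10⁻³ mol/L
Q = [Ca²⁺][F⁻]^2 = 3.4×10⁻⁸
Since Q (3.4×10⁻⁸) exceeds Ksp (2.2×10⁻¹¹), CaF₂ will precipitate.

Yes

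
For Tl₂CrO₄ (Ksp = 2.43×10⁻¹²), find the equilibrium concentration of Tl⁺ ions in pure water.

Tl₂CrO₄(s) ⇌ 2 Tl⁺(aq) + CrO₄²⁻(aq)
With molar solubility s: [Tl⁺] = 2s, [CrO₄²⁻] = s.
Ksp = [Tl⁺]^2[CrO₄²⁻] = (2s)^2 · s = 4s^3 = 2.43×10⁻¹²
s = 8.47×10⁻⁵ mol/L
[Tl⁺] = 2s = 1.69×10⁻⁴ mol/L

1.69×10⁻⁴ M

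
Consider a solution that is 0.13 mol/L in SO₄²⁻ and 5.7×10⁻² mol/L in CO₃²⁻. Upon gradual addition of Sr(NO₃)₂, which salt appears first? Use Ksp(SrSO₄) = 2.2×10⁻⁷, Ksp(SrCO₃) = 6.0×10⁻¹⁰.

Each salt precipitates once Q = Ksp for that salt.
For SrSO₄: [Sr²⁺] = (Ksp/[SO₄²⁻]) = 1.7×10⁻⁶ mol/L
For SrCO₃: [Sr²⁺] = (Ksp/[CO₃²⁻]) = 1.1×10⁻⁸ mol/L
The smaller threshold [Sr²⁺] is reached first, so SrCO₃ precipitates first.

SrCO₃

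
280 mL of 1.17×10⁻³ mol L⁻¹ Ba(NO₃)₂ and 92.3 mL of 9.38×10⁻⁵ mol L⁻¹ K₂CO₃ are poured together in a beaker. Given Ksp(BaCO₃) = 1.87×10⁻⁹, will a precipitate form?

Yes

Total volume after mixing = 280 + 92.3 = 372.3 mL.
[Ba²⁺] = (1.17×10⁻³)(280)/372.3 = 8.80×10⁻⁴ mol L⁻¹
[CO₃²⁻] = (9.38×10⁻⁵)(92.3)/372.3 = 2.33×10⁻⁵ mol L⁻¹
Q = [Ba²⁺][CO₃²⁻] = 2.05×10⁻⁸
Because Q > Ksp (2.05×10⁻⁸ vs 1.87×10⁻⁹), a precipitate of BaCO₃ forms.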